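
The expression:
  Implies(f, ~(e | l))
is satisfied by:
  {l: False, f: False, e: False}
  {e: True, l: False, f: False}
  {l: True, e: False, f: False}
  {e: True, l: True, f: False}
  {f: True, e: False, l: False}


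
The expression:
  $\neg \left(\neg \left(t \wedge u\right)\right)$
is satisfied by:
  {t: True, u: True}


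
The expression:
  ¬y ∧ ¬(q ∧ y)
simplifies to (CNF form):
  ¬y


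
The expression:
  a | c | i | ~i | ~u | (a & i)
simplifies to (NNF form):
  True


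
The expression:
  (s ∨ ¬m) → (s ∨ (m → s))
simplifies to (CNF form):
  True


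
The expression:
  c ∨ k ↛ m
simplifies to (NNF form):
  c ∨ (k ∧ ¬m)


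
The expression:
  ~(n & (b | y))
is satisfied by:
  {y: False, n: False, b: False}
  {b: True, y: False, n: False}
  {y: True, b: False, n: False}
  {b: True, y: True, n: False}
  {n: True, b: False, y: False}


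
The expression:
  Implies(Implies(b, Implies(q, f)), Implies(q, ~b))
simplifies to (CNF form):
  ~b | ~f | ~q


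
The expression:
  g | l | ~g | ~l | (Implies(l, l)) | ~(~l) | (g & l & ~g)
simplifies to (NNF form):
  True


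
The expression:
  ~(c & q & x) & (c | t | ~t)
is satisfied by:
  {c: False, q: False, x: False}
  {x: True, c: False, q: False}
  {q: True, c: False, x: False}
  {x: True, q: True, c: False}
  {c: True, x: False, q: False}
  {x: True, c: True, q: False}
  {q: True, c: True, x: False}


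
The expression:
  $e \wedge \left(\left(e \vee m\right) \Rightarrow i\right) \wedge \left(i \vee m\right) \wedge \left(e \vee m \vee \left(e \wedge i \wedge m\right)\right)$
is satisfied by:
  {i: True, e: True}


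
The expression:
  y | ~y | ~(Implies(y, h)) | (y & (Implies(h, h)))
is always true.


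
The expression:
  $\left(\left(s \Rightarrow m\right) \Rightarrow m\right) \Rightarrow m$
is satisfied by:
  {m: True, s: False}
  {s: False, m: False}
  {s: True, m: True}


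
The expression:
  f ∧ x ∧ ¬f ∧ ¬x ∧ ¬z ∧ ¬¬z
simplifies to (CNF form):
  False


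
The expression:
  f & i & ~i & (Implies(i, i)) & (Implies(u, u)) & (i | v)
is never true.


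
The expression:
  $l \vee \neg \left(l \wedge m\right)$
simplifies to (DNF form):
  $\text{True}$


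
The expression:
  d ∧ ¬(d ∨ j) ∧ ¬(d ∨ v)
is never true.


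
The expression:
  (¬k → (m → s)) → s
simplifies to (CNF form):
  (m ∨ s) ∧ (s ∨ ¬k)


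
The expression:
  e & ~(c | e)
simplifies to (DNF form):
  False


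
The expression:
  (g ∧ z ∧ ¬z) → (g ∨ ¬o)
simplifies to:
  True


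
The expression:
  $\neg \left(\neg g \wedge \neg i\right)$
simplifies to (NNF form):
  $g \vee i$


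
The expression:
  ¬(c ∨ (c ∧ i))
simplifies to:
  ¬c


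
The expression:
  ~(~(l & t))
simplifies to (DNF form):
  l & t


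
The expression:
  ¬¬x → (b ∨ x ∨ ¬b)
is always true.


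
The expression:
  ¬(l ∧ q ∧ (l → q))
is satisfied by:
  {l: False, q: False}
  {q: True, l: False}
  {l: True, q: False}


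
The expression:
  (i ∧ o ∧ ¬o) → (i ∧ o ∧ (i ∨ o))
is always true.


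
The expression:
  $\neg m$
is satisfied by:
  {m: False}


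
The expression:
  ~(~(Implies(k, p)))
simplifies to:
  p | ~k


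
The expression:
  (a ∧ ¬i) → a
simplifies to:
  True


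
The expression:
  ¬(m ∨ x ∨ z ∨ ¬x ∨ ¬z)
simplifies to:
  False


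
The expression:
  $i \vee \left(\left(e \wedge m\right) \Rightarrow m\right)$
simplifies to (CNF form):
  $\text{True}$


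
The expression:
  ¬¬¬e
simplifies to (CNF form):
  ¬e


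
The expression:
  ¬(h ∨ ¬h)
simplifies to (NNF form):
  False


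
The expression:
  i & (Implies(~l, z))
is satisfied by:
  {i: True, z: True, l: True}
  {i: True, z: True, l: False}
  {i: True, l: True, z: False}


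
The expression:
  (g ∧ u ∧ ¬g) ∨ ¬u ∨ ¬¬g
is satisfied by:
  {g: True, u: False}
  {u: False, g: False}
  {u: True, g: True}


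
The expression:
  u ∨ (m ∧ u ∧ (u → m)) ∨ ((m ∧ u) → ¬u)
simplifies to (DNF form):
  True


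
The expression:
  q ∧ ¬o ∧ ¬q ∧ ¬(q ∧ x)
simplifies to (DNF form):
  False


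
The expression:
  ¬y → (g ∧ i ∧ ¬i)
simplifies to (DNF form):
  y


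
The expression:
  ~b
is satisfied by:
  {b: False}


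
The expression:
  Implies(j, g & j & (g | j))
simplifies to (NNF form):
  g | ~j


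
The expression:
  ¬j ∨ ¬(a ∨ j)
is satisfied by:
  {j: False}


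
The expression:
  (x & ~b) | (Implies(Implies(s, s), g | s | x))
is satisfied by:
  {x: True, g: True, s: True}
  {x: True, g: True, s: False}
  {x: True, s: True, g: False}
  {x: True, s: False, g: False}
  {g: True, s: True, x: False}
  {g: True, s: False, x: False}
  {s: True, g: False, x: False}


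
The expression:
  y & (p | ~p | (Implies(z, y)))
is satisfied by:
  {y: True}


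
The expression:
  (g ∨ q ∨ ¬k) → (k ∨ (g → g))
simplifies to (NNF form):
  True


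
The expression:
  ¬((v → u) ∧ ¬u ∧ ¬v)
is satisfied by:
  {v: True, u: True}
  {v: True, u: False}
  {u: True, v: False}


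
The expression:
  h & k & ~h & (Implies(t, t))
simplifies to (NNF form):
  False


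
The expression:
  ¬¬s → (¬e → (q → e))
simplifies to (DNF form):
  e ∨ ¬q ∨ ¬s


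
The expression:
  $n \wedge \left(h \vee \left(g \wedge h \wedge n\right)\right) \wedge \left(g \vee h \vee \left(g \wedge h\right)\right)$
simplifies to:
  $h \wedge n$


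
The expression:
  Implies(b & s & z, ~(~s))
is always true.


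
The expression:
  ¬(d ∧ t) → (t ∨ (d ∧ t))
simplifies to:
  t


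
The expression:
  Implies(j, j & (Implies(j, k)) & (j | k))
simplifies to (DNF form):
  k | ~j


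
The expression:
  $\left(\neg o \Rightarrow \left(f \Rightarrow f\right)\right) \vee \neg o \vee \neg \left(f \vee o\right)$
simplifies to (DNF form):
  $\text{True}$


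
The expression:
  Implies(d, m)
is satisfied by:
  {m: True, d: False}
  {d: False, m: False}
  {d: True, m: True}


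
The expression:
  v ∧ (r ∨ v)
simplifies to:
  v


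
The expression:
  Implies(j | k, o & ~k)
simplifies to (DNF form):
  (o & ~k) | (~j & ~k)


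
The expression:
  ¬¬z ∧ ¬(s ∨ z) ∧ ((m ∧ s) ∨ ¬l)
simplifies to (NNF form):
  False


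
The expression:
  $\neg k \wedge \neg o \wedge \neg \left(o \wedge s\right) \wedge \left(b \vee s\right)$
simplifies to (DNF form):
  $\left(b \wedge \neg k \wedge \neg o\right) \vee \left(s \wedge \neg k \wedge \neg o\right)$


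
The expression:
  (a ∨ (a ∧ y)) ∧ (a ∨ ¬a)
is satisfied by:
  {a: True}


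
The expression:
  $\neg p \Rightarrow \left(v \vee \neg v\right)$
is always true.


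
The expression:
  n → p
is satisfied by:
  {p: True, n: False}
  {n: False, p: False}
  {n: True, p: True}


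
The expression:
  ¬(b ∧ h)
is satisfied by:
  {h: False, b: False}
  {b: True, h: False}
  {h: True, b: False}


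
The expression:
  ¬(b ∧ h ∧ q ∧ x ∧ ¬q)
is always true.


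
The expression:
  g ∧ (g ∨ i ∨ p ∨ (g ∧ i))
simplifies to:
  g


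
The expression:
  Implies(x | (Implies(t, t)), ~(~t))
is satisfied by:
  {t: True}


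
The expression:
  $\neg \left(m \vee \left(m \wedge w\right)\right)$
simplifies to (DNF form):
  $\neg m$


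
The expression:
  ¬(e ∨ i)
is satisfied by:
  {i: False, e: False}


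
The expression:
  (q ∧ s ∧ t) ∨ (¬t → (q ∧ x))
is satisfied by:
  {x: True, t: True, q: True}
  {x: True, t: True, q: False}
  {t: True, q: True, x: False}
  {t: True, q: False, x: False}
  {x: True, q: True, t: False}


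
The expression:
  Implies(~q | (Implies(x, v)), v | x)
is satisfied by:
  {x: True, v: True}
  {x: True, v: False}
  {v: True, x: False}


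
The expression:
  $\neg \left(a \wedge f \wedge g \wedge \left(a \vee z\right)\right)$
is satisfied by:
  {g: False, a: False, f: False}
  {f: True, g: False, a: False}
  {a: True, g: False, f: False}
  {f: True, a: True, g: False}
  {g: True, f: False, a: False}
  {f: True, g: True, a: False}
  {a: True, g: True, f: False}


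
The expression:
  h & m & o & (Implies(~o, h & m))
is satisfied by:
  {h: True, m: True, o: True}


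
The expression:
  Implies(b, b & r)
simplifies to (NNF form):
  r | ~b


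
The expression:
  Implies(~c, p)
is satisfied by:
  {c: True, p: True}
  {c: True, p: False}
  {p: True, c: False}


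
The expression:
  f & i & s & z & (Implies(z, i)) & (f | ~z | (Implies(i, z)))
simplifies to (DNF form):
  f & i & s & z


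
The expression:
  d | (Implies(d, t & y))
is always true.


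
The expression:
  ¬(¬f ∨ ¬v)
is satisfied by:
  {f: True, v: True}


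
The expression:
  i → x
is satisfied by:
  {x: True, i: False}
  {i: False, x: False}
  {i: True, x: True}


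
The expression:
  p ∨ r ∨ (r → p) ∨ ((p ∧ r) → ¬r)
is always true.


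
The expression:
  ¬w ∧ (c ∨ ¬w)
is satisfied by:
  {w: False}


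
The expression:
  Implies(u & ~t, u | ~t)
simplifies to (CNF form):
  True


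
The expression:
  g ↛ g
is never true.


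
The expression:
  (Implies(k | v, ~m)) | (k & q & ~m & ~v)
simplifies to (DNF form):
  ~m | (~k & ~v)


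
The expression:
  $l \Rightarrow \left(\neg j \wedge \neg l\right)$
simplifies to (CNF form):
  $\neg l$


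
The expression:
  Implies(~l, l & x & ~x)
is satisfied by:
  {l: True}


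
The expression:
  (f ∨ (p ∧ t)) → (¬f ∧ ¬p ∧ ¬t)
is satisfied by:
  {p: False, f: False, t: False}
  {t: True, p: False, f: False}
  {p: True, t: False, f: False}


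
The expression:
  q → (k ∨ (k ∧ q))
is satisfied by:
  {k: True, q: False}
  {q: False, k: False}
  {q: True, k: True}


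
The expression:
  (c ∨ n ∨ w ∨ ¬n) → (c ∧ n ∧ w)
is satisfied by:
  {c: True, w: True, n: True}


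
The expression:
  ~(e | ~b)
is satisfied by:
  {b: True, e: False}


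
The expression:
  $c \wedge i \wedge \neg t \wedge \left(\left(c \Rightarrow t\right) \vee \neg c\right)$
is never true.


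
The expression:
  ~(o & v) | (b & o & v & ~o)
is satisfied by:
  {v: False, o: False}
  {o: True, v: False}
  {v: True, o: False}


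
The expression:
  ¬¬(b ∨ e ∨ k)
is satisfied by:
  {b: True, k: True, e: True}
  {b: True, k: True, e: False}
  {b: True, e: True, k: False}
  {b: True, e: False, k: False}
  {k: True, e: True, b: False}
  {k: True, e: False, b: False}
  {e: True, k: False, b: False}


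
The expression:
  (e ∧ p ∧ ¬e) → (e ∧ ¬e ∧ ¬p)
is always true.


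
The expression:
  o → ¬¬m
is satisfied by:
  {m: True, o: False}
  {o: False, m: False}
  {o: True, m: True}


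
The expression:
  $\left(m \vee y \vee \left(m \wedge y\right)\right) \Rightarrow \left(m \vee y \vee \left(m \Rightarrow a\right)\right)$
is always true.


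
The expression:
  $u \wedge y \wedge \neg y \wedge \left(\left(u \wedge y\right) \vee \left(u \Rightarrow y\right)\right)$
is never true.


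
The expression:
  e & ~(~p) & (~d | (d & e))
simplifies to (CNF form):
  e & p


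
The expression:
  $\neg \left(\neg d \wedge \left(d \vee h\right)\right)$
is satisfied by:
  {d: True, h: False}
  {h: False, d: False}
  {h: True, d: True}


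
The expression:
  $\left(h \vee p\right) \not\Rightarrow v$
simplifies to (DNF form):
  $\left(h \wedge \neg v\right) \vee \left(p \wedge \neg v\right)$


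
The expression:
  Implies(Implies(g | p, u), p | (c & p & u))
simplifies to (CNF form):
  (g | p) & (p | ~u)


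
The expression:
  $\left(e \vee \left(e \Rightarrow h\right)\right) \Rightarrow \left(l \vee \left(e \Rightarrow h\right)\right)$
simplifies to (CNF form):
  $h \vee l \vee \neg e$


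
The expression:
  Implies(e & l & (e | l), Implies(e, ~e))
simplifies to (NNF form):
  ~e | ~l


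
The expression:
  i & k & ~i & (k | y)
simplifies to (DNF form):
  False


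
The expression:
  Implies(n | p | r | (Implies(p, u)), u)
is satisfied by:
  {u: True}


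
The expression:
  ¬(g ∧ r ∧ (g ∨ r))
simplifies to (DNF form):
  ¬g ∨ ¬r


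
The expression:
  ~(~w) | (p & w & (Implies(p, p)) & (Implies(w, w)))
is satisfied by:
  {w: True}


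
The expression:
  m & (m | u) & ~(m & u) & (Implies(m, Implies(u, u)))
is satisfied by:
  {m: True, u: False}


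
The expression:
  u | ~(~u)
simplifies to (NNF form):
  u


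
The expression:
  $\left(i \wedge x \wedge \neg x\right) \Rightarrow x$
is always true.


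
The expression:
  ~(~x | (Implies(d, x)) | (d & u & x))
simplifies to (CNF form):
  False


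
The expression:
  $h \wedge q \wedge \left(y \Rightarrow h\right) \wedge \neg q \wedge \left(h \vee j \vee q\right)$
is never true.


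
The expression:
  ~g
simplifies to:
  ~g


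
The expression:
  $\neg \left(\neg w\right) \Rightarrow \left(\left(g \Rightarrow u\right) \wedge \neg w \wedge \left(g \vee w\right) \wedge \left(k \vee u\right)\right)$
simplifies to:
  $\neg w$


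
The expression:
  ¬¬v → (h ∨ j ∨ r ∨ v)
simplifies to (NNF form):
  True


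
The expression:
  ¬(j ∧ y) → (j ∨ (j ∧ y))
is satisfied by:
  {j: True}


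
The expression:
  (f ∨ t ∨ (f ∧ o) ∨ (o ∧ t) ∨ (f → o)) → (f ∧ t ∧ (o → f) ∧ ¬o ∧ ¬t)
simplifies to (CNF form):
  False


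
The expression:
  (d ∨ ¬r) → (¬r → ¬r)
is always true.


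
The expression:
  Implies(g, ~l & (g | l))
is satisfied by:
  {l: False, g: False}
  {g: True, l: False}
  {l: True, g: False}


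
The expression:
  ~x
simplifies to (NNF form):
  ~x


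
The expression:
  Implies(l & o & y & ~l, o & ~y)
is always true.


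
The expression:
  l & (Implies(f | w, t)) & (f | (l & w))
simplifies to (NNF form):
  l & t & (f | w)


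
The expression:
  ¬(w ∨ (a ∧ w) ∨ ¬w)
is never true.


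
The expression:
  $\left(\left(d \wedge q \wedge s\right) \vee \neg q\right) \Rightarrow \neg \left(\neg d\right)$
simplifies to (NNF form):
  $d \vee q$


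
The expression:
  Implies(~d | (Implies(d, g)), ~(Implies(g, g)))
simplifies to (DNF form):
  d & ~g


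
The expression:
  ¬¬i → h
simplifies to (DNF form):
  h ∨ ¬i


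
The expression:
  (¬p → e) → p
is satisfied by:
  {p: True, e: False}
  {e: False, p: False}
  {e: True, p: True}


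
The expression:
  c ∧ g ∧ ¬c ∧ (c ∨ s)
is never true.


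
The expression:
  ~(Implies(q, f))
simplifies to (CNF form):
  q & ~f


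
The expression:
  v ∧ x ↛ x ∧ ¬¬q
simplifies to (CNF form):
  False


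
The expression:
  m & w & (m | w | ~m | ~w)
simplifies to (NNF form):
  m & w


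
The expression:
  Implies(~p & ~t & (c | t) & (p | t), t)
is always true.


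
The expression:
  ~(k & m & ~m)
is always true.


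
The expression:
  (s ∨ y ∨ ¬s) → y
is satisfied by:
  {y: True}


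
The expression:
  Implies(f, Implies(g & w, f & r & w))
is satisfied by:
  {r: True, w: False, g: False, f: False}
  {f: False, w: False, r: False, g: False}
  {f: True, r: True, w: False, g: False}
  {f: True, w: False, r: False, g: False}
  {g: True, r: True, f: False, w: False}
  {g: True, f: False, w: False, r: False}
  {g: True, f: True, r: True, w: False}
  {g: True, f: True, w: False, r: False}
  {r: True, w: True, g: False, f: False}
  {w: True, g: False, r: False, f: False}
  {f: True, w: True, r: True, g: False}
  {f: True, w: True, g: False, r: False}
  {r: True, w: True, g: True, f: False}
  {w: True, g: True, f: False, r: False}
  {f: True, w: True, g: True, r: True}


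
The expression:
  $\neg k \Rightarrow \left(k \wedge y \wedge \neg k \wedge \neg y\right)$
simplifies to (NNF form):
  $k$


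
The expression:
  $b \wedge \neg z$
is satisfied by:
  {b: True, z: False}


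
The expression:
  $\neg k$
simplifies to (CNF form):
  $\neg k$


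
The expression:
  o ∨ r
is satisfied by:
  {r: True, o: True}
  {r: True, o: False}
  {o: True, r: False}


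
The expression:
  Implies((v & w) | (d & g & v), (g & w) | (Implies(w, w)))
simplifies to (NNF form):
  True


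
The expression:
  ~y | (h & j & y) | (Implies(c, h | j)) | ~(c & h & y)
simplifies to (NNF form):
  True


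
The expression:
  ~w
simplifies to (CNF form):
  ~w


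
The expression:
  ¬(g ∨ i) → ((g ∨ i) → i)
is always true.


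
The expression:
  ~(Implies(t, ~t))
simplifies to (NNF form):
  t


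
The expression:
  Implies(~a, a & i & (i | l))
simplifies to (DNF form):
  a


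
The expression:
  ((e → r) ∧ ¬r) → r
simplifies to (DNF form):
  e ∨ r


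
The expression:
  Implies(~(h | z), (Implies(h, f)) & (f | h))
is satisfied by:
  {z: True, h: True, f: True}
  {z: True, h: True, f: False}
  {z: True, f: True, h: False}
  {z: True, f: False, h: False}
  {h: True, f: True, z: False}
  {h: True, f: False, z: False}
  {f: True, h: False, z: False}


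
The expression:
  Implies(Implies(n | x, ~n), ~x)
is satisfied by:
  {n: True, x: False}
  {x: False, n: False}
  {x: True, n: True}


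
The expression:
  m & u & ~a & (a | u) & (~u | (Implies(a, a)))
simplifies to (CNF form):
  m & u & ~a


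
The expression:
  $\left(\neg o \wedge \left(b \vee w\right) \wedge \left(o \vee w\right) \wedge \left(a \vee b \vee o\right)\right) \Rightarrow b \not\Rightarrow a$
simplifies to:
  $o \vee \neg a \vee \neg w$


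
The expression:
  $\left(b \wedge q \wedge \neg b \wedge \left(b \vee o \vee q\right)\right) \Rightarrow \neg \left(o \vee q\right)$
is always true.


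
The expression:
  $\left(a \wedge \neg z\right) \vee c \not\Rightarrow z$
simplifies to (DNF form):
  $\left(a \wedge \neg z\right) \vee \left(c \wedge \neg z\right)$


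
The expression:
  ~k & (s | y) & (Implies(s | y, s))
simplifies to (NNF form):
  s & ~k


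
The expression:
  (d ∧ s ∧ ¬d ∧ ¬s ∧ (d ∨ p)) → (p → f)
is always true.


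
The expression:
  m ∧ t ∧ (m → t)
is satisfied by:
  {t: True, m: True}


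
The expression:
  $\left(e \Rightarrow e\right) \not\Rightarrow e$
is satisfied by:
  {e: False}


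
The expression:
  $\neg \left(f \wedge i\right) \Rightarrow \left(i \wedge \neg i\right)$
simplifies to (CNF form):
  $f \wedge i$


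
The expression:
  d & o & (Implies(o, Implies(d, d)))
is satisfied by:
  {d: True, o: True}


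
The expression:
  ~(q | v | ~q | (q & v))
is never true.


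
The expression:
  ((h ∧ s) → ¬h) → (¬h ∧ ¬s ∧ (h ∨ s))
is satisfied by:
  {h: True, s: True}


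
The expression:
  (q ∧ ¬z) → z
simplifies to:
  z ∨ ¬q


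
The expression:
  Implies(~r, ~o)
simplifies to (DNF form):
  r | ~o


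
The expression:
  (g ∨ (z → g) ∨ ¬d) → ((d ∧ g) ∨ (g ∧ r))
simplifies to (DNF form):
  (d ∧ g) ∨ (d ∧ z) ∨ (g ∧ r)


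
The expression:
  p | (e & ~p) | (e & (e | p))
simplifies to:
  e | p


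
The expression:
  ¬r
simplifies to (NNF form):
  ¬r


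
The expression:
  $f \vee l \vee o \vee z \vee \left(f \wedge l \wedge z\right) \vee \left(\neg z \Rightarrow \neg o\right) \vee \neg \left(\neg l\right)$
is always true.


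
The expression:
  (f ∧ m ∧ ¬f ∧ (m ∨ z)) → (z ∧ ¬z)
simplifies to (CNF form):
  True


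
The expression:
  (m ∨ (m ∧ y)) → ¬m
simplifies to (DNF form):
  ¬m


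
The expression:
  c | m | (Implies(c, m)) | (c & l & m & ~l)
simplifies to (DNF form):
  True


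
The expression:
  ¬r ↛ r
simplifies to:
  True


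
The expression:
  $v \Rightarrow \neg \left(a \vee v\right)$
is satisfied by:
  {v: False}


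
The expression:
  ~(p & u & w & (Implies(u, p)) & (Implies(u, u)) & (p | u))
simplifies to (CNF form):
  ~p | ~u | ~w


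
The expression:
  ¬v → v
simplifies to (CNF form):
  v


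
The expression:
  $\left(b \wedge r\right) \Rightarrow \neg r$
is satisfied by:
  {b: False, r: False}
  {r: True, b: False}
  {b: True, r: False}


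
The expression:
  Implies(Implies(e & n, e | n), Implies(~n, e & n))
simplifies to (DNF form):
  n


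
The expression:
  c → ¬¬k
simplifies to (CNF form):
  k ∨ ¬c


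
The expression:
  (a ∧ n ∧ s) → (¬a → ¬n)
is always true.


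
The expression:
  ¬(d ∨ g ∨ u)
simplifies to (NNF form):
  ¬d ∧ ¬g ∧ ¬u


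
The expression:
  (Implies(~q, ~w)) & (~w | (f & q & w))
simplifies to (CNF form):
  (f | ~w) & (q | ~w)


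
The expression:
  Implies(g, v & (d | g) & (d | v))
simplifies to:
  v | ~g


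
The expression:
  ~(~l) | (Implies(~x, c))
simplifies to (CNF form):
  c | l | x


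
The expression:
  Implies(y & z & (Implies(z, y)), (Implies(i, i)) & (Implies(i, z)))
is always true.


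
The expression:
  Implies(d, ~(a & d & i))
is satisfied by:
  {d: False, a: False, i: False}
  {i: True, d: False, a: False}
  {a: True, d: False, i: False}
  {i: True, a: True, d: False}
  {d: True, i: False, a: False}
  {i: True, d: True, a: False}
  {a: True, d: True, i: False}


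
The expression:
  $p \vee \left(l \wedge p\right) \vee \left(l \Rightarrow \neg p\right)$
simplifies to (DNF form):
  $\text{True}$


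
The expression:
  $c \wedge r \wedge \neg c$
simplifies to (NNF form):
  $\text{False}$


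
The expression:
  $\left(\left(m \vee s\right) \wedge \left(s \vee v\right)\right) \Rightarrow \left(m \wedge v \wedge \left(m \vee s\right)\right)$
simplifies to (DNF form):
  $\left(m \wedge v\right) \vee \neg s$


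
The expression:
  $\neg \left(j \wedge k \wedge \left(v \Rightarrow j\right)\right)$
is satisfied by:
  {k: False, j: False}
  {j: True, k: False}
  {k: True, j: False}


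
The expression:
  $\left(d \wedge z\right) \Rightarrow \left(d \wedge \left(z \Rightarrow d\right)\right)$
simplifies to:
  $\text{True}$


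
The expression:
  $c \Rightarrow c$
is always true.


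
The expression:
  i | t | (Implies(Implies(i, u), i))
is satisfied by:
  {i: True, t: True}
  {i: True, t: False}
  {t: True, i: False}


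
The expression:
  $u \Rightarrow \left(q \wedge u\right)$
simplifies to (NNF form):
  $q \vee \neg u$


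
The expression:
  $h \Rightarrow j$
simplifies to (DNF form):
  $j \vee \neg h$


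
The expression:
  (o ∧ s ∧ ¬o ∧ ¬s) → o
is always true.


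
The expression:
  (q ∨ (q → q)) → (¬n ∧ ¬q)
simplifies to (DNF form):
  ¬n ∧ ¬q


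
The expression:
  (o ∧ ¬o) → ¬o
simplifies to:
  True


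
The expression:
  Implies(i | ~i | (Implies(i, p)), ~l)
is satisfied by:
  {l: False}


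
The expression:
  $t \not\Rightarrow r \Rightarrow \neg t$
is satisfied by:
  {r: True, t: False}
  {t: False, r: False}
  {t: True, r: True}


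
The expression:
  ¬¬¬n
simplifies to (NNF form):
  ¬n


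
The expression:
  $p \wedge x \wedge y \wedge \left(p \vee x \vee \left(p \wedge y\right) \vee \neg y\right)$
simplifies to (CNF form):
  $p \wedge x \wedge y$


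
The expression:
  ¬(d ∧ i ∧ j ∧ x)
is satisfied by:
  {d: False, x: False, i: False, j: False}
  {j: True, d: False, x: False, i: False}
  {i: True, d: False, x: False, j: False}
  {j: True, i: True, d: False, x: False}
  {x: True, j: False, d: False, i: False}
  {j: True, x: True, d: False, i: False}
  {i: True, x: True, j: False, d: False}
  {j: True, i: True, x: True, d: False}
  {d: True, i: False, x: False, j: False}
  {j: True, d: True, i: False, x: False}
  {i: True, d: True, j: False, x: False}
  {j: True, i: True, d: True, x: False}
  {x: True, d: True, i: False, j: False}
  {j: True, x: True, d: True, i: False}
  {i: True, x: True, d: True, j: False}


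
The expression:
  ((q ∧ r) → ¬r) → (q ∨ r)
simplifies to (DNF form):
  q ∨ r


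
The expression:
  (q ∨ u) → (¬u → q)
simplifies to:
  True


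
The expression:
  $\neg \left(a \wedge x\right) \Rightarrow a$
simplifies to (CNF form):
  $a$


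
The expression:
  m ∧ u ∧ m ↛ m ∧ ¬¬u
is never true.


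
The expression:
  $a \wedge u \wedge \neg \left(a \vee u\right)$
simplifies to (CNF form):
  $\text{False}$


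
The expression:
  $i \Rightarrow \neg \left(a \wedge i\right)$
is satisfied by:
  {a: False, i: False}
  {i: True, a: False}
  {a: True, i: False}


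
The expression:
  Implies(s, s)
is always true.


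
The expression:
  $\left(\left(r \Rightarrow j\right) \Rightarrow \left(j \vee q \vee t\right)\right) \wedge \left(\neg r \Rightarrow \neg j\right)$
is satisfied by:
  {r: True, t: True, q: True, j: False}
  {r: True, t: True, q: False, j: False}
  {r: True, q: True, t: False, j: False}
  {r: True, q: False, t: False, j: False}
  {j: True, r: True, t: True, q: True}
  {j: True, r: True, t: True, q: False}
  {j: True, r: True, t: False, q: True}
  {j: True, r: True, t: False, q: False}
  {t: True, q: True, r: False, j: False}
  {t: True, r: False, q: False, j: False}
  {q: True, r: False, t: False, j: False}


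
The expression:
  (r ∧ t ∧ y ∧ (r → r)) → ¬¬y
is always true.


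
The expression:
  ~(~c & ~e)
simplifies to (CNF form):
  c | e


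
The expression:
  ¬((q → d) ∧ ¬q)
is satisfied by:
  {q: True}


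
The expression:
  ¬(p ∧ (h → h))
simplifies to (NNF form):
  ¬p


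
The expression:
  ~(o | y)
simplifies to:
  ~o & ~y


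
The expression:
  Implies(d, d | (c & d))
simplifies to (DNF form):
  True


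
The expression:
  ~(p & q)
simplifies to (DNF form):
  ~p | ~q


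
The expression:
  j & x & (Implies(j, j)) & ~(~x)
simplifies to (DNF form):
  j & x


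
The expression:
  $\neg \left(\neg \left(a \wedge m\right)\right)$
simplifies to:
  $a \wedge m$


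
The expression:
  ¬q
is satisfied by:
  {q: False}


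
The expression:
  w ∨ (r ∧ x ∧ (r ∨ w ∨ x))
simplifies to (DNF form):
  w ∨ (r ∧ x)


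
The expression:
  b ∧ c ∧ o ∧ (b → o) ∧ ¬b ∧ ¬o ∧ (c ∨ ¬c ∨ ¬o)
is never true.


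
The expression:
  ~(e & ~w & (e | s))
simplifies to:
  w | ~e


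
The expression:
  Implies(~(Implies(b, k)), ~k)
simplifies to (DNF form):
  True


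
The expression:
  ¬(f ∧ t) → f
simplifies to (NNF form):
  f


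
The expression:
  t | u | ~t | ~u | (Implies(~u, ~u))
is always true.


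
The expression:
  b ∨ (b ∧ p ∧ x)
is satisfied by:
  {b: True}


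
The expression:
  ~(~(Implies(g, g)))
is always true.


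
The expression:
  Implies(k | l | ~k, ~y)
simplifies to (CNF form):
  ~y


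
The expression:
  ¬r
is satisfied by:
  {r: False}


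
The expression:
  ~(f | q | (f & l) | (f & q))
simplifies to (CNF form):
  ~f & ~q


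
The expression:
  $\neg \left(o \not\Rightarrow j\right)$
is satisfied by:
  {j: True, o: False}
  {o: False, j: False}
  {o: True, j: True}


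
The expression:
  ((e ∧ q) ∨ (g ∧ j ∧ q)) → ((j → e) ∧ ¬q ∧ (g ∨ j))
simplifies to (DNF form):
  (¬e ∧ ¬g) ∨ (¬e ∧ ¬j) ∨ ¬q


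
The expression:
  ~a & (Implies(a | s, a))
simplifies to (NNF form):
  ~a & ~s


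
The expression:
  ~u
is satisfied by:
  {u: False}


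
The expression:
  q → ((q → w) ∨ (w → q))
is always true.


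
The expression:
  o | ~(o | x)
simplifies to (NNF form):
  o | ~x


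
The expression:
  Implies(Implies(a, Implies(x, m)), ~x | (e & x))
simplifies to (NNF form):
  e | ~x | (a & ~m)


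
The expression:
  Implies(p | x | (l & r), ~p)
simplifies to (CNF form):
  ~p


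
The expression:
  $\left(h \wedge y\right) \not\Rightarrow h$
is never true.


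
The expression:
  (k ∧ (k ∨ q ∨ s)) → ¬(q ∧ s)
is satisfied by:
  {s: False, k: False, q: False}
  {q: True, s: False, k: False}
  {k: True, s: False, q: False}
  {q: True, k: True, s: False}
  {s: True, q: False, k: False}
  {q: True, s: True, k: False}
  {k: True, s: True, q: False}


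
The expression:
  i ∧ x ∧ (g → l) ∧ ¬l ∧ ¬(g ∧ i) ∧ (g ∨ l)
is never true.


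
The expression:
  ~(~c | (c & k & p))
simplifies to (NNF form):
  c & (~k | ~p)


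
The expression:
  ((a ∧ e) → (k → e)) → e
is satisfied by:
  {e: True}


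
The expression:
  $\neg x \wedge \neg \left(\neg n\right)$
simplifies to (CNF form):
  $n \wedge \neg x$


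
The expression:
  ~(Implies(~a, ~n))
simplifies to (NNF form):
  n & ~a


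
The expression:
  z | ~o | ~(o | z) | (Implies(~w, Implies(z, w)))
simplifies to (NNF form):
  True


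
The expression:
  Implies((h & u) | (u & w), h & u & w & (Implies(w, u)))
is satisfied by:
  {h: False, u: False, w: False}
  {w: True, h: False, u: False}
  {h: True, w: False, u: False}
  {w: True, h: True, u: False}
  {u: True, w: False, h: False}
  {u: True, w: True, h: True}


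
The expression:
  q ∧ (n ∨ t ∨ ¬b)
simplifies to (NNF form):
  q ∧ (n ∨ t ∨ ¬b)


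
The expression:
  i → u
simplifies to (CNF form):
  u ∨ ¬i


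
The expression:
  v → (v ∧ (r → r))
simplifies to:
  True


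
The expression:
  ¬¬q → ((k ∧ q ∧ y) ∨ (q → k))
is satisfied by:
  {k: True, q: False}
  {q: False, k: False}
  {q: True, k: True}


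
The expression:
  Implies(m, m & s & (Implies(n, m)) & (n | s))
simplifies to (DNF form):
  s | ~m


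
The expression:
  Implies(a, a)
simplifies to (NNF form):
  True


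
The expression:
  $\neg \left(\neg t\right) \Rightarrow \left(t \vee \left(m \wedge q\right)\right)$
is always true.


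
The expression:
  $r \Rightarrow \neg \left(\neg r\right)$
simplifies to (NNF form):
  $\text{True}$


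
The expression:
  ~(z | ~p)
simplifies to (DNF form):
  p & ~z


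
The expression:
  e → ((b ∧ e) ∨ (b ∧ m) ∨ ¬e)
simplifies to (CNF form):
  b ∨ ¬e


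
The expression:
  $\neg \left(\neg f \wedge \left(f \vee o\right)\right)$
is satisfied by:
  {f: True, o: False}
  {o: False, f: False}
  {o: True, f: True}


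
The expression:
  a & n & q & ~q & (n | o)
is never true.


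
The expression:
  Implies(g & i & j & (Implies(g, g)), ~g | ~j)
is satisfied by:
  {g: False, i: False, j: False}
  {j: True, g: False, i: False}
  {i: True, g: False, j: False}
  {j: True, i: True, g: False}
  {g: True, j: False, i: False}
  {j: True, g: True, i: False}
  {i: True, g: True, j: False}


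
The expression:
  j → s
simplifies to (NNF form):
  s ∨ ¬j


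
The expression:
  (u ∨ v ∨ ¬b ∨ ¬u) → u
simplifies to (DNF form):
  u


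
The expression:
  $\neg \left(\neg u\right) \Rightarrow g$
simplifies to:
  $g \vee \neg u$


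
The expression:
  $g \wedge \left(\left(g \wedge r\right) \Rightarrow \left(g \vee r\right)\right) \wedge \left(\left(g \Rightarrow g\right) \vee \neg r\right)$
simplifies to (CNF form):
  $g$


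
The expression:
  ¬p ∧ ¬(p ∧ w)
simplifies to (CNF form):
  ¬p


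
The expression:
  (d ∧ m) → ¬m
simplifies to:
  ¬d ∨ ¬m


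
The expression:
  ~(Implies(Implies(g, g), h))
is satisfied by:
  {h: False}


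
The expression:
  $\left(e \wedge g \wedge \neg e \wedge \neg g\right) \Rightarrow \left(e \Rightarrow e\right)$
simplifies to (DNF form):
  $\text{True}$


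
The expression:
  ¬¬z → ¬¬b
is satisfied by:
  {b: True, z: False}
  {z: False, b: False}
  {z: True, b: True}


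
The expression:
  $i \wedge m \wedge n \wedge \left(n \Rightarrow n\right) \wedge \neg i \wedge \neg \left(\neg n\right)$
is never true.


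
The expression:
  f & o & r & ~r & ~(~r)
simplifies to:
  False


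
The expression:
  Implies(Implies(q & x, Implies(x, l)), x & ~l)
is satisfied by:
  {x: True, l: False}


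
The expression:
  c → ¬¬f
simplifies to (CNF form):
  f ∨ ¬c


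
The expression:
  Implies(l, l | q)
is always true.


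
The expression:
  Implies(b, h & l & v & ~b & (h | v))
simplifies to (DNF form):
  ~b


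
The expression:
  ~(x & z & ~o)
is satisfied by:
  {o: True, z: False, x: False}
  {z: False, x: False, o: False}
  {x: True, o: True, z: False}
  {x: True, z: False, o: False}
  {o: True, z: True, x: False}
  {z: True, o: False, x: False}
  {x: True, z: True, o: True}


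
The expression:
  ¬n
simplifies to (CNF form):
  ¬n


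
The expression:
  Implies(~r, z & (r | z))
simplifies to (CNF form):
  r | z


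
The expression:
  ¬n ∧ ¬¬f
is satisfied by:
  {f: True, n: False}


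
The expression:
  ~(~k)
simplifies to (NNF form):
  k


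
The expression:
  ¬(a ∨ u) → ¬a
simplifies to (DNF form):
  True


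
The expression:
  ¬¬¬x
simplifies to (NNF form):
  ¬x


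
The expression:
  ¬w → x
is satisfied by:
  {x: True, w: True}
  {x: True, w: False}
  {w: True, x: False}


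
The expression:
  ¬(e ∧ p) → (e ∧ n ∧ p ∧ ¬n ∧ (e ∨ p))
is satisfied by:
  {p: True, e: True}


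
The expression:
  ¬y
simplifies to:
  ¬y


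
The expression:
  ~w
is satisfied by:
  {w: False}


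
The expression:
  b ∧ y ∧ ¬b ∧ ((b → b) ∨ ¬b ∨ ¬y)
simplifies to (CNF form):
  False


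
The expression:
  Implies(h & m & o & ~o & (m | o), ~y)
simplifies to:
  True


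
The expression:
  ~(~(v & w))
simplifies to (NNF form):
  v & w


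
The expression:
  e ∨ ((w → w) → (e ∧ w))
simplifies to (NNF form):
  e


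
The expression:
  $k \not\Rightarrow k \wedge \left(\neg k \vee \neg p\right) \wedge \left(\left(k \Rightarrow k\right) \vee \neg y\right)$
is never true.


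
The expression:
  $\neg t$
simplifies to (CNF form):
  $\neg t$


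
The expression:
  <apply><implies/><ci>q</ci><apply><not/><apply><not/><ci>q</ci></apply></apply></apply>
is always true.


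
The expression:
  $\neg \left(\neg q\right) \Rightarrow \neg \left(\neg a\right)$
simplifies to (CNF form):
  $a \vee \neg q$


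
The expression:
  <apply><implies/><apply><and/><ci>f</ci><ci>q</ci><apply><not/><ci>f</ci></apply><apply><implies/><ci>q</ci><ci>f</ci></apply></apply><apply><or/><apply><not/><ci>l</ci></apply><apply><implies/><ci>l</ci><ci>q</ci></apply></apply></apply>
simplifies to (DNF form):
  <true/>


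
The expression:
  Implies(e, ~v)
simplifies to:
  ~e | ~v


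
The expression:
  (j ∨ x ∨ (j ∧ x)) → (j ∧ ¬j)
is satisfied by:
  {x: False, j: False}


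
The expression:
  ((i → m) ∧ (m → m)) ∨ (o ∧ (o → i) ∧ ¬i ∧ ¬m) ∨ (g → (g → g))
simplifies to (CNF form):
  True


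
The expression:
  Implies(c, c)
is always true.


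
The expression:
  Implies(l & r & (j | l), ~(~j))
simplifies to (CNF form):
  j | ~l | ~r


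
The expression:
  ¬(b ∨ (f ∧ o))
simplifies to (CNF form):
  ¬b ∧ (¬f ∨ ¬o)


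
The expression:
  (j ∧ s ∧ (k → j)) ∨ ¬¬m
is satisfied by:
  {m: True, s: True, j: True}
  {m: True, s: True, j: False}
  {m: True, j: True, s: False}
  {m: True, j: False, s: False}
  {s: True, j: True, m: False}


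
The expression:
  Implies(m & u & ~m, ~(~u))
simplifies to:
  True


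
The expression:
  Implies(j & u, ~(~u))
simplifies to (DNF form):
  True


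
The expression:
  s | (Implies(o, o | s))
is always true.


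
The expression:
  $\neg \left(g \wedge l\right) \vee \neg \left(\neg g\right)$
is always true.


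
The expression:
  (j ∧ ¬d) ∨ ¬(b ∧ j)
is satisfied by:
  {d: False, b: False, j: False}
  {j: True, d: False, b: False}
  {b: True, d: False, j: False}
  {j: True, b: True, d: False}
  {d: True, j: False, b: False}
  {j: True, d: True, b: False}
  {b: True, d: True, j: False}


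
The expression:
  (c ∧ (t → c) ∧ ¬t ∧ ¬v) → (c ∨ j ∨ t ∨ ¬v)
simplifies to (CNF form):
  True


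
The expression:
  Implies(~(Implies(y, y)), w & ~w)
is always true.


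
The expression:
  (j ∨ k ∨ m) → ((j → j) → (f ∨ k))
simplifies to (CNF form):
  (f ∨ k ∨ ¬j) ∧ (f ∨ k ∨ ¬m)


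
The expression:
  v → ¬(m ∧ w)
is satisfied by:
  {w: False, m: False, v: False}
  {v: True, w: False, m: False}
  {m: True, w: False, v: False}
  {v: True, m: True, w: False}
  {w: True, v: False, m: False}
  {v: True, w: True, m: False}
  {m: True, w: True, v: False}


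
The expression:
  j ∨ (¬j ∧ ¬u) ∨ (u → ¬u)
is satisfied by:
  {j: True, u: False}
  {u: False, j: False}
  {u: True, j: True}


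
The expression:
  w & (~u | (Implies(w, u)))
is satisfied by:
  {w: True}


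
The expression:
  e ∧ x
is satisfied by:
  {e: True, x: True}


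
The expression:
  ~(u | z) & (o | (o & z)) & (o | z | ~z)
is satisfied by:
  {o: True, u: False, z: False}


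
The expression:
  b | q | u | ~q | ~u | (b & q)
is always true.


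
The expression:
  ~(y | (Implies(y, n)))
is never true.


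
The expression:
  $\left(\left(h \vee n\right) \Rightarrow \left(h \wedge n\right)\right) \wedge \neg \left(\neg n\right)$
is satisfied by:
  {h: True, n: True}


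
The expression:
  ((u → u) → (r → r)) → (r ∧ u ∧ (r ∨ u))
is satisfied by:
  {r: True, u: True}


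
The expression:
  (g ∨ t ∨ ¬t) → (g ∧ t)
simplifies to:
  g ∧ t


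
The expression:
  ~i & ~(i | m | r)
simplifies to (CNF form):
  ~i & ~m & ~r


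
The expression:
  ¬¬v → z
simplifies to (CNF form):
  z ∨ ¬v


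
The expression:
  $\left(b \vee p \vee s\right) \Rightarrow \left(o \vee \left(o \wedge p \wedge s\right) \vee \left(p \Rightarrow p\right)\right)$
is always true.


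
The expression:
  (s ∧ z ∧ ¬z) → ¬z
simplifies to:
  True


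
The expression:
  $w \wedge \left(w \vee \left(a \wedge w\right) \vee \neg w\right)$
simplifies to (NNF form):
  $w$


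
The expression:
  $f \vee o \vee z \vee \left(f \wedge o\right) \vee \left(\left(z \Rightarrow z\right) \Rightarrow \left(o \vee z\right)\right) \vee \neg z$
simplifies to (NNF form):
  $\text{True}$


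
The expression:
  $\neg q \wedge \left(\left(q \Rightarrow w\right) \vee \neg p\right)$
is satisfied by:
  {q: False}


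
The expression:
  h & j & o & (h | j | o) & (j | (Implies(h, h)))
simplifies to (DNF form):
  h & j & o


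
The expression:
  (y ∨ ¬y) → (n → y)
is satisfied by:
  {y: True, n: False}
  {n: False, y: False}
  {n: True, y: True}
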